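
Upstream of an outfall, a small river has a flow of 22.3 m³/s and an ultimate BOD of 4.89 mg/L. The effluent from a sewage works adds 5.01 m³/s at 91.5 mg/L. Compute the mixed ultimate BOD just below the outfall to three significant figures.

20.8 mg/L

Flow-weighted mixing: C = (Q_r C_r + Q_w C_w)/(Q_r + Q_w)
= (22.3×4.89 + 5.01×91.5)/(22.3 + 5.01) = 567.5/27.31 = 20.78 mg/L.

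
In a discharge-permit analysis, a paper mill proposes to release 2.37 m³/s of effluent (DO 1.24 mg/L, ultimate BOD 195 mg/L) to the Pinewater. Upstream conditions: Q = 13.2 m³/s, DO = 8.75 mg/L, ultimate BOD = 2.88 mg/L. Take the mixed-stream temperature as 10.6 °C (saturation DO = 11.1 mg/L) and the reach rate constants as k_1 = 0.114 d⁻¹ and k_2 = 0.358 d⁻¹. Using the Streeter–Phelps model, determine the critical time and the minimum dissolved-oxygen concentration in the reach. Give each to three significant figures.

t_c ≈ 3.60 d; minimum DO ≈ 4.32 mg/L

Mixed DO = (13.2×8.75 + 2.37×1.24)/(13.2+2.37) = 118.4/15.57 = 7.607 mg/L.
Mixed L₀ = (13.2×2.88 + 2.37×195)/(15.57) = 500.2/15.57 = 32.12 mg/L.
Initial deficit D₀ = C_s − DO₀ = 11.1 − 7.607 = 3.493 mg/L.
t_c = (1/0.2440) ln[(0.358/0.114)(1 − 3.493×0.2440/(0.114×32.12))] = 4.098 × ln(2.409) = 3.604 d.
D_c = (0.114/0.358) × 32.12 × e^(−0.114×3.604) = 0.3184 × 32.12 × 0.6631 = 6.783 mg/L.
Minimum DO = 11.1 − 6.783 = 4.317 mg/L.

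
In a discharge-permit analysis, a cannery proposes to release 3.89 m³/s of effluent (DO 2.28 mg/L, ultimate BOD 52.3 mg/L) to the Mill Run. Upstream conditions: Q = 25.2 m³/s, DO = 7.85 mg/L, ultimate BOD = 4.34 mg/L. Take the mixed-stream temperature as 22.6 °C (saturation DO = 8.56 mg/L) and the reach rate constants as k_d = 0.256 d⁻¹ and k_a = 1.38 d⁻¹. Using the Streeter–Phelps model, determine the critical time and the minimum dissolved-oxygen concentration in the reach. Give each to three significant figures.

t_c ≈ 0.697 d; minimum DO ≈ 6.89 mg/L

Mixed DO = (25.2×7.85 + 3.89×2.28)/(25.2+3.89) = 206.7/29.09 = 7.105 mg/L.
Mixed L₀ = (25.2×4.34 + 3.89×52.3)/(29.09) = 312.8/29.09 = 10.75 mg/L.
Initial deficit D₀ = C_s − DO₀ = 8.56 − 7.105 = 1.455 mg/L.
t_c = (1/1.124) ln[(1.38/0.256)(1 − 1.455×1.124/(0.256×10.75))] = 0.8897 × ln(2.189) = 0.6968 d.
D_c = (0.256/1.38) × 10.75 × e^(−0.256×0.6968) = 0.1855 × 10.75 × 0.8366 = 1.669 mg/L.
Minimum DO = 8.56 − 1.669 = 6.891 mg/L.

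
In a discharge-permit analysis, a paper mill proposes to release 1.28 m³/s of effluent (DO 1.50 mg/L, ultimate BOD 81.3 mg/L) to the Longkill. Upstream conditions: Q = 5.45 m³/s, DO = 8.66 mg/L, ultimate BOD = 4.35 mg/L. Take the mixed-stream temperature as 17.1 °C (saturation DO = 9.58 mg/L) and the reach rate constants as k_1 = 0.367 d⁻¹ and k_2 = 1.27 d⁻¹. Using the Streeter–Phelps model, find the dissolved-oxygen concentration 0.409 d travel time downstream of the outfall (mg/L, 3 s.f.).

DO ≈ 6.17 mg/L

Mixed DO = (5.45×8.66 + 1.28×1.50)/(5.45+1.28) = 49.12/6.730 = 7.298 mg/L.
Mixed L₀ = (5.45×4.35 + 1.28×81.3)/(6.730) = 127.8/6.730 = 18.99 mg/L.
Initial deficit D₀ = C_s − DO₀ = 9.58 − 7.298 = 2.282 mg/L.
D(0.409) = [0.367×18.99/(1.27−0.367)](e^(−0.367×0.409) − e^(−1.27×0.409)) + 2.282 e^(−1.27×0.409)
= 7.716 × (0.8606 − 0.5949) + 2.282 × 0.5949 = 3.408 mg/L.
DO = 9.58 − 3.408 = 6.172 mg/L.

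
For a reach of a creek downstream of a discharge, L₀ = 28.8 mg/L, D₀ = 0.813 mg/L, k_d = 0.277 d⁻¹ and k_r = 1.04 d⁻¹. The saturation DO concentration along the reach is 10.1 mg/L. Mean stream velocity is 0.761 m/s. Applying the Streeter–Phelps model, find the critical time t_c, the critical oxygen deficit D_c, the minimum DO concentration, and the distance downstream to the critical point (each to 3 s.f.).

t_c ≈ 1.63 d; D_c ≈ 4.89 mg/L; min DO ≈ 5.21 mg/L; x_c ≈ 107 km

With k_r/k_d = 3.755 and 1 − D₀(k_r−k_d)/(k_d L₀) = 0.9222,
t_c = ln(3.755 × 0.9222) / (1.04 − 0.277) = ln(3.463) / 0.7630 = 1.242/0.7630 = 1.628 d.
D_c = (k_d/k_r) L₀ e^(−k_d t_c) = (0.277/1.04) × 28.8 × e^(−0.277×1.628) = 0.2663 × 28.8 × 0.6371 = 4.887 mg/L.
Minimum DO = C_s − D_c = 10.1 − 4.887 = 5.213 mg/L.
x_c = v t_c = 0.761 m/s × 1.628 d × 86400 s/d = 107000 m ≈ 107 km.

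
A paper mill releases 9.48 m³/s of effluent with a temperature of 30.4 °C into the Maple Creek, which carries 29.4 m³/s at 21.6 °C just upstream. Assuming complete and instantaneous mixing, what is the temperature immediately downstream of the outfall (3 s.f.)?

23.7 °C

Flow-weighted mixing: C = (Q_r C_r + Q_w C_w)/(Q_r + Q_w)
= (29.4×21.6 + 9.48×30.4)/(29.4 + 9.48) = 923.2/38.88 = 23.75 °C.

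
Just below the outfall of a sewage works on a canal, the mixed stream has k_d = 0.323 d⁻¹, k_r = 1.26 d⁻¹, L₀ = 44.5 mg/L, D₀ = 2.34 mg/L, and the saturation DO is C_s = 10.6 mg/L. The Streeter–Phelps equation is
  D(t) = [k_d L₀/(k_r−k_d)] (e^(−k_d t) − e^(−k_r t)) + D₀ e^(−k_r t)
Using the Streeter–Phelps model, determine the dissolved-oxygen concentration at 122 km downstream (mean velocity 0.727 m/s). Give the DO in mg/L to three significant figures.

Travel time t = x/v = 122 km / (0.727 m/s) = 122000 m / 0.727 m/s = 167800 s = 1.942 d.
k_d L₀/(k_r−k_d) = 0.323×44.5/(1.26−0.323) = 14.37/0.9370 = 15.34 mg/L.
e^(−k_d t) = e^(−0.323×1.942) = 0.5340; e^(−k_r t) = e^(−1.26×1.942) = 0.08653.
D = 15.34 × (0.5340 − 0.08653) + 2.34 × 0.08653 = 6.864 + 0.2025 = 7.067 mg/L.
DO = C_s − D = 10.6 − 7.067 = 3.533 mg/L.

DO ≈ 3.53 mg/L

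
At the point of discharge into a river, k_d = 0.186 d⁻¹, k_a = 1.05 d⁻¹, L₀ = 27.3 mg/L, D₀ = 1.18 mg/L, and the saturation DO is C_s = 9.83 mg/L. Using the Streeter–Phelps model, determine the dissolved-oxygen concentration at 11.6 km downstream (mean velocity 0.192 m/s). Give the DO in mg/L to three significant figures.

Travel time t = x/v = 11.6 km / (0.192 m/s) = 11600 m / 0.192 m/s = 60420 s = 0.6993 d.
k_d L₀/(k_a−k_d) = 0.186×27.3/(1.05−0.186) = 5.078/0.8640 = 5.877 mg/L.
e^(−k_d t) = e^(−0.186×0.6993) = 0.8780; e^(−k_a t) = e^(−1.05×0.6993) = 0.4799.
D = 5.877 × (0.8780 − 0.4799) + 1.18 × 0.4799 = 2.340 + 0.5663 = 2.906 mg/L.
DO = C_s − D = 9.83 − 2.906 = 6.924 mg/L.

DO ≈ 6.92 mg/L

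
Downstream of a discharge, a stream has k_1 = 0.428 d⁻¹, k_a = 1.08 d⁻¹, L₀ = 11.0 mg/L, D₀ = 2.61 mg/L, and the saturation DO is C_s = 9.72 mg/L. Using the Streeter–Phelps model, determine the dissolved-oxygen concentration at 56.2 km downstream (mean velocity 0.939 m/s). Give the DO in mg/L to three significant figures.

Travel time t = x/v = 56.2 km / (0.939 m/s) = 56200 m / 0.939 m/s = 59850 s = 0.6927 d.
k_1 L₀/(k_a−k_1) = 0.428×11.0/(1.08−0.428) = 4.708/0.6520 = 7.221 mg/L.
e^(−k_1 t) = e^(−0.428×0.6927) = 0.7434; e^(−k_a t) = e^(−1.08×0.6927) = 0.4732.
D = 7.221 × (0.7434 − 0.4732) + 2.61 × 0.4732 = 1.951 + 1.235 = 3.186 mg/L.
DO = C_s − D = 9.72 − 3.186 = 6.534 mg/L.

DO ≈ 6.53 mg/L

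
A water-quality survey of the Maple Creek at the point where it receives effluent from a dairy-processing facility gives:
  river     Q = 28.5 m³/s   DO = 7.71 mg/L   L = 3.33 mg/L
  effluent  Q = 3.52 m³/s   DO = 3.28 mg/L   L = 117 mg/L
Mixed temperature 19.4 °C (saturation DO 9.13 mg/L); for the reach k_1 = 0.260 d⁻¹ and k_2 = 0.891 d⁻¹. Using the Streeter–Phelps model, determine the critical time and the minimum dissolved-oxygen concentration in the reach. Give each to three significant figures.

Mixed DO = (28.5×7.71 + 3.52×3.28)/(28.5+3.52) = 231.3/32.02 = 7.223 mg/L.
Mixed L₀ = (28.5×3.33 + 3.52×117)/(32.02) = 506.7/32.02 = 15.83 mg/L.
Initial deficit D₀ = C_s − DO₀ = 9.13 − 7.223 = 1.907 mg/L.
t_c = (1/0.6310) ln[(0.891/0.260)(1 − 1.907×0.6310/(0.260×15.83))] = 1.585 × ln(2.425) = 1.404 d.
D_c = (0.260/0.891) × 15.83 × e^(−0.260×1.404) = 0.2918 × 15.83 × 0.6942 = 3.206 mg/L.
Minimum DO = 9.13 − 3.206 = 5.924 mg/L.

t_c ≈ 1.40 d; minimum DO ≈ 5.92 mg/L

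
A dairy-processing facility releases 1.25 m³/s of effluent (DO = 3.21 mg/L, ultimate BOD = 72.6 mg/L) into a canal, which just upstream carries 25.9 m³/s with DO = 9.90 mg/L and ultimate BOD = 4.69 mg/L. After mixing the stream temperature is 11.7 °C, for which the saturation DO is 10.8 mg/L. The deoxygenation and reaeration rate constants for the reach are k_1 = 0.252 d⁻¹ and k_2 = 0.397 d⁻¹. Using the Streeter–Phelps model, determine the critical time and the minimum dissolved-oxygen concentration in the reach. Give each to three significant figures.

t_c ≈ 2.49 d; minimum DO ≈ 8.15 mg/L

Mixed DO = (25.9×9.90 + 1.25×3.21)/(25.9+1.25) = 260.4/27.15 = 9.592 mg/L.
Mixed L₀ = (25.9×4.69 + 1.25×72.6)/(27.15) = 212.2/27.15 = 7.817 mg/L.
Initial deficit D₀ = C_s − DO₀ = 10.8 − 9.592 = 1.208 mg/L.
t_c = (1/0.1450) ln[(0.397/0.252)(1 − 1.208×0.1450/(0.252×7.817))] = 6.897 × ln(1.435) = 2.492 d.
D_c = (0.252/0.397) × 7.817 × e^(−0.252×2.492) = 0.6348 × 7.817 × 0.5336 = 2.648 mg/L.
Minimum DO = 10.8 − 2.648 = 8.152 mg/L.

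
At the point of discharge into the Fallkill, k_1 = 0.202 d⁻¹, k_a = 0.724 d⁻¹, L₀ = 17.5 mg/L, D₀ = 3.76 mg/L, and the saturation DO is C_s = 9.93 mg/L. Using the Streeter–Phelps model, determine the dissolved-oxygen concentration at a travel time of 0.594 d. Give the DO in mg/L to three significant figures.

k_1 L₀/(k_a−k_1) = 0.202×17.5/(0.724−0.202) = 3.535/0.5220 = 6.772 mg/L.
e^(−k_1 t) = e^(−0.202×0.5940) = 0.8869; e^(−k_a t) = e^(−0.724×0.5940) = 0.6505.
D = 6.772 × (0.8869 − 0.6505) + 3.76 × 0.6505 = 1.601 + 2.446 = 4.047 mg/L.
DO = C_s − D = 9.93 − 4.047 = 5.883 mg/L.

DO ≈ 5.88 mg/L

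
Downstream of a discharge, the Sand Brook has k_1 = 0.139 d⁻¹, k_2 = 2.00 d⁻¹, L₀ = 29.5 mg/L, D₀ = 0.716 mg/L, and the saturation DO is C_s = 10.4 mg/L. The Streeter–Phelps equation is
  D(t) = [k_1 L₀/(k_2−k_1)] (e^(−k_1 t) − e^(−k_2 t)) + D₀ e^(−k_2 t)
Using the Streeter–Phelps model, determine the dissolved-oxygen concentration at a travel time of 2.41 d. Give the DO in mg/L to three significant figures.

k_1 L₀/(k_2−k_1) = 0.139×29.5/(2.00−0.139) = 4.101/1.861 = 2.203 mg/L.
e^(−k_1 t) = e^(−0.139×2.410) = 0.7153; e^(−k_2 t) = e^(−2.00×2.410) = 0.008067.
D = 2.203 × (0.7153 − 0.008067) + 0.716 × 0.008067 = 1.558 + 0.005776 = 1.564 mg/L.
DO = C_s − D = 10.4 − 1.564 = 8.836 mg/L.

DO ≈ 8.84 mg/L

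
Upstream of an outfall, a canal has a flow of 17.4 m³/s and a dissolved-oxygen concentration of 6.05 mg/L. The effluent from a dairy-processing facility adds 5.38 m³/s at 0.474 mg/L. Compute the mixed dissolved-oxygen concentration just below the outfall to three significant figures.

4.73 mg/L

Flow-weighted mixing: C = (Q_r C_r + Q_w C_w)/(Q_r + Q_w)
= (17.4×6.05 + 5.38×0.474)/(17.4 + 5.38) = 107.8/22.78 = 4.733 mg/L.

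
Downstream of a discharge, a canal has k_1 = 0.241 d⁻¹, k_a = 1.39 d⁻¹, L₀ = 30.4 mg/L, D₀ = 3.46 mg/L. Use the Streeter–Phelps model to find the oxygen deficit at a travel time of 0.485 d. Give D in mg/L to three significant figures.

D ≈ 4.19 mg/L

k_1 L₀/(k_a−k_1) = 0.241×30.4/(1.39−0.241) = 7.326/1.149 = 6.376 mg/L.
e^(−k_1 t) = e^(−0.241×0.4850) = 0.8897; e^(−k_a t) = e^(−1.39×0.4850) = 0.5096.
D = 6.376 × (0.8897 − 0.5096) + 3.46 × 0.5096 = 2.424 + 1.763 = 4.187 mg/L.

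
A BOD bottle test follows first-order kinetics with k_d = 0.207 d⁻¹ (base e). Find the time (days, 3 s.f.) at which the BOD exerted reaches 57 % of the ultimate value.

t ≈ 4.08 d

y/L₀ = 1 − e^(−k_d t) = 0.57 ⇒ e^(−k_d t) = 0.430
t = −ln(0.430) / 0.207 = 0.8440 / 0.207 = 4.077 d.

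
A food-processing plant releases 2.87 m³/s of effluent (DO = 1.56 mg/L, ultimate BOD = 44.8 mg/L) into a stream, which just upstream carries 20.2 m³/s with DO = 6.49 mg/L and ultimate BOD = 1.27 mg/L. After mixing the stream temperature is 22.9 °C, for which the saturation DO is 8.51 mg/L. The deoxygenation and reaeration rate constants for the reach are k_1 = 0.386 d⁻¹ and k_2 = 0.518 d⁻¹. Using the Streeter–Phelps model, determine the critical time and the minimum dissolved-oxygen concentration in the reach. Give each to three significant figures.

t_c ≈ 1.13 d; minimum DO ≈ 5.29 mg/L

Mixed DO = (20.2×6.49 + 2.87×1.56)/(20.2+2.87) = 135.6/23.07 = 5.877 mg/L.
Mixed L₀ = (20.2×1.27 + 2.87×44.8)/(23.07) = 154.2/23.07 = 6.685 mg/L.
Initial deficit D₀ = C_s − DO₀ = 8.51 − 5.877 = 2.633 mg/L.
t_c = (1/0.1320) ln[(0.518/0.386)(1 − 2.633×0.1320/(0.386×6.685))] = 7.576 × ln(1.161) = 1.132 d.
D_c = (0.386/0.518) × 6.685 × e^(−0.386×1.132) = 0.7452 × 6.685 × 0.6459 = 3.218 mg/L.
Minimum DO = 8.51 − 3.218 = 5.292 mg/L.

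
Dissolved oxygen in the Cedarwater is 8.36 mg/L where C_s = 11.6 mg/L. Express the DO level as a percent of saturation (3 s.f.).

72.1 % saturation

% saturation = C/C_s × 100 = 8.36/11.6 × 100 = 72.1 %.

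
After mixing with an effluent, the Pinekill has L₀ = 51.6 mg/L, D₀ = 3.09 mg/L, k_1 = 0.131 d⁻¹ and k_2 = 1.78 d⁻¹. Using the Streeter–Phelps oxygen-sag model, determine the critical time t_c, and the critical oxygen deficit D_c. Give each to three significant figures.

t_c = [1/(k_2−k_1)] ln[(k_2/k_1)(1 − D₀(k_2−k_1)/(k_1 L₀))]
= [1/(1.78−0.131)] ln[(1.78/0.131)(1 − 3.09×1.649/(0.131×51.6))]
= (1/1.649) ln[13.59 × 0.2462] = 0.6064 × ln(3.345) = 0.6064 × 1.208 = 0.7323 d.
D_c = (k_1/k_2) L₀ e^(−k_1 t_c) = (0.131/1.78) × 51.6 × e^(−0.131×0.7323) = 0.07360 × 51.6 × 0.9085 = 3.450 mg/L.

t_c ≈ 0.732 d; D_c ≈ 3.45 mg/L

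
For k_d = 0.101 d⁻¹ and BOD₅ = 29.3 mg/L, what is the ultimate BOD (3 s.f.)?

L₀ ≈ 73.9 mg/L

BOD₅ = L₀(1 − e^(−5k_d)) ⇒ L₀ = BOD₅ / (1 − e^(−5×0.101))
= 29.3 / (1 − 0.6035) = 29.3 / 0.3965 = 73.90 mg/L.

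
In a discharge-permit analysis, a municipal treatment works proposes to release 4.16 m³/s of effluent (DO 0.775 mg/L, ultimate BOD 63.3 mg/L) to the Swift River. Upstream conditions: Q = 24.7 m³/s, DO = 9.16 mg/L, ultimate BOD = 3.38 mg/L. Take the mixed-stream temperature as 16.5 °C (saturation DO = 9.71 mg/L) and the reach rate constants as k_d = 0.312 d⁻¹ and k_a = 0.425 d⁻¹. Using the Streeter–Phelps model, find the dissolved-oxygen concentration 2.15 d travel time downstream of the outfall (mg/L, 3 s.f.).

DO ≈ 5.35 mg/L

Mixed DO = (24.7×9.16 + 4.16×0.775)/(24.7+4.16) = 229.5/28.86 = 7.951 mg/L.
Mixed L₀ = (24.7×3.38 + 4.16×63.3)/(28.86) = 346.8/28.86 = 12.02 mg/L.
Initial deficit D₀ = C_s − DO₀ = 9.71 − 7.951 = 1.759 mg/L.
D(2.15) = [0.312×12.02/(0.425−0.312)](e^(−0.312×2.15) − e^(−0.425×2.15)) + 1.759 e^(−0.425×2.15)
= 33.18 × (0.5113 − 0.4010) + 1.759 × 0.4010 = 4.364 mg/L.
DO = 9.71 − 4.364 = 5.346 mg/L.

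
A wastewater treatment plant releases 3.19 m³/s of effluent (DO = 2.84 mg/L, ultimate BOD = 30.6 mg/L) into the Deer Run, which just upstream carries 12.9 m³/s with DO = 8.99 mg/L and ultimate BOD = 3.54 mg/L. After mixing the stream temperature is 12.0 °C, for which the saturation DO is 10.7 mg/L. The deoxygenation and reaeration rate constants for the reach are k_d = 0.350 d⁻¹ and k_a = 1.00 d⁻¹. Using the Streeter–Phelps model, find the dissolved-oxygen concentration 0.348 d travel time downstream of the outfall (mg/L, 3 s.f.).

DO ≈ 7.77 mg/L

Mixed DO = (12.9×8.99 + 3.19×2.84)/(12.9+3.19) = 125.0/16.09 = 7.771 mg/L.
Mixed L₀ = (12.9×3.54 + 3.19×30.6)/(16.09) = 143.3/16.09 = 8.905 mg/L.
Initial deficit D₀ = C_s − DO₀ = 10.7 − 7.771 = 2.929 mg/L.
D(0.348) = [0.350×8.905/(1.00−0.350)](e^(−0.350×0.348) − e^(−1.00×0.348)) + 2.929 e^(−1.00×0.348)
= 4.795 × (0.8853 − 0.7061) + 2.929 × 0.7061 = 2.928 mg/L.
DO = 10.7 − 2.928 = 7.772 mg/L.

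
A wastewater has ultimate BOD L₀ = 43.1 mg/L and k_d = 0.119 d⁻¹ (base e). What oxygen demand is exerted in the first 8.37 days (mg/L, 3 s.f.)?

y_t = L₀(1 − e^(−k_d t)) = 43.1 × (1 − e^(−0.119×8.37))
= 43.1 × (1 − 0.3693) = 43.1 × 0.6307 = 27.18 mg/L.

y ≈ 27.2 mg/L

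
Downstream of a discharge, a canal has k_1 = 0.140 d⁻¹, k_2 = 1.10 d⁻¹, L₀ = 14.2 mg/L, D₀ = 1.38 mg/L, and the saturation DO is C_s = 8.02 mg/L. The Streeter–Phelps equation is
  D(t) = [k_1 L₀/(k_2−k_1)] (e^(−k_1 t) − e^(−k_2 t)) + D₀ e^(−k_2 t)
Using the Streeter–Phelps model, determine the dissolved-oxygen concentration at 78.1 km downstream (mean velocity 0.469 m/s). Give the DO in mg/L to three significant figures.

Travel time t = x/v = 78.1 km / (0.469 m/s) = 78100 m / 0.469 m/s = 166500 s = 1.927 d.
k_1 L₀/(k_2−k_1) = 0.140×14.2/(1.10−0.140) = 1.988/0.9600 = 2.071 mg/L.
e^(−k_1 t) = e^(−0.140×1.927) = 0.7635; e^(−k_2 t) = e^(−1.10×1.927) = 0.1200.
D = 2.071 × (0.7635 − 0.1200) + 1.38 × 0.1200 = 1.333 + 0.1656 = 1.498 mg/L.
DO = C_s − D = 8.02 − 1.498 = 6.522 mg/L.

DO ≈ 6.52 mg/L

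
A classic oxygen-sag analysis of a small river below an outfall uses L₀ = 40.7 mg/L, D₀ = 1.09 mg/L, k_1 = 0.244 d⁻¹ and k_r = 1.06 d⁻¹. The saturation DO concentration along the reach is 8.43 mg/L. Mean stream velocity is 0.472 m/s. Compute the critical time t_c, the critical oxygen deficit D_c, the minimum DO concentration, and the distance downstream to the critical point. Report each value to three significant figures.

t_c ≈ 1.69 d; D_c ≈ 6.21 mg/L; min DO ≈ 2.22 mg/L; x_c ≈ 68.7 km

t_c = [1/(k_r−k_1)] ln[(k_r/k_1)(1 − D₀(k_r−k_1)/(k_1 L₀))]
= [1/(1.06−0.244)] ln[(1.06/0.244)(1 − 1.09×0.8160/(0.244×40.7))]
= (1/0.8160) ln[4.344 × 0.9104] = 1.225 × ln(3.955) = 1.225 × 1.375 = 1.685 d.
L(t_c) = L₀ e^(−k_1 t_c) = 40.7 × 0.6629 = 26.98 mg/L, and at the critical point k_r D_c = k_1 L, so D_c = (0.244/1.06) × 26.98 = 6.210 mg/L.
Minimum DO = C_s − D_c = 8.43 − 6.210 = 2.220 mg/L.
x_c = v t_c = 0.472 m/s × 1.685 d × 86400 s/d = 68720 m ≈ 68.7 km.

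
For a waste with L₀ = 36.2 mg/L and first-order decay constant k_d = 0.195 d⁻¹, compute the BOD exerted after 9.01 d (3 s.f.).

y ≈ 30.0 mg/L

y_t = L₀(1 − e^(−k_d t)) = 36.2 × (1 − e^(−0.195×9.01))
= 36.2 × (1 − 0.1726) = 36.2 × 0.8274 = 29.95 mg/L.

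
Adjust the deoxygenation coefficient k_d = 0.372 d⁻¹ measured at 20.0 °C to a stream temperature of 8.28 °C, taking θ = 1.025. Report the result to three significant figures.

k_d(T₂) = k_d(T₁) · θ^(T₂−T₁) = 0.372 × 1.025^(8.28−20.0)
= 0.372 × 1.025^-11.7 = 0.372 × 0.7487 = 0.2785 d⁻¹.

k_d ≈ 0.279 d⁻¹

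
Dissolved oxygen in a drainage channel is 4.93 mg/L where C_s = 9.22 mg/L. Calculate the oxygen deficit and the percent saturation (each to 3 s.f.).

D ≈ 4.29 mg/L; 53.5 % saturation

D = C_s − C = 9.22 − 4.93 = 4.29 mg/L.
% saturation = 4.93/9.22 × 100 = 53.5 %.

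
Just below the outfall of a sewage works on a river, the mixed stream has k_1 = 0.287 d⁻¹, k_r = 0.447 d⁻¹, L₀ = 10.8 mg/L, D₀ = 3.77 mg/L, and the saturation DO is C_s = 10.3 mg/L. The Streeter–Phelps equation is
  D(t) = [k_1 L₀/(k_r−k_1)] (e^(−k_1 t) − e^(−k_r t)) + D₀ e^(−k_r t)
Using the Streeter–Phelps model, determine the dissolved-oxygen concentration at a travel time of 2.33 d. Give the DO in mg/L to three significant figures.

DO ≈ 5.88 mg/L

k_1 L₀/(k_r−k_1) = 0.287×10.8/(0.447−0.287) = 3.100/0.1600 = 19.37 mg/L.
e^(−k_1 t) = e^(−0.287×2.330) = 0.5124; e^(−k_r t) = e^(−0.447×2.330) = 0.3529.
D = 19.37 × (0.5124 − 0.3529) + 3.77 × 0.3529 = 3.089 + 1.331 = 4.419 mg/L.
DO = C_s − D = 10.3 − 4.419 = 5.881 mg/L.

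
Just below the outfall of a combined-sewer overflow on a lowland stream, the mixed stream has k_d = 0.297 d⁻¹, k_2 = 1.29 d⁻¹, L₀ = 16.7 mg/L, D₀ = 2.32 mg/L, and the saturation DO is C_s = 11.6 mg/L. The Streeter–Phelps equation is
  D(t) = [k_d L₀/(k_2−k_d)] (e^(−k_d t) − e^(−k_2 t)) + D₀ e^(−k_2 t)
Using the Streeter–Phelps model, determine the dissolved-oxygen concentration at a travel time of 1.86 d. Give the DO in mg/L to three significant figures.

DO ≈ 8.97 mg/L

k_d L₀/(k_2−k_d) = 0.297×16.7/(1.29−0.297) = 4.960/0.9930 = 4.995 mg/L.
e^(−k_d t) = e^(−0.297×1.860) = 0.5756; e^(−k_2 t) = e^(−1.29×1.860) = 0.09077.
D = 4.995 × (0.5756 − 0.09077) + 2.32 × 0.09077 = 2.421 + 0.2106 = 2.632 mg/L.
DO = C_s − D = 11.6 − 2.632 = 8.968 mg/L.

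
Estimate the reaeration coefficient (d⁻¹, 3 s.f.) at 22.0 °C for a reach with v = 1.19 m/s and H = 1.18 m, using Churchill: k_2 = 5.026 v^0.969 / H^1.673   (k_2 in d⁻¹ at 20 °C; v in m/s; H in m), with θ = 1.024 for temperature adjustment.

k_2 ≈ 4.73 d⁻¹

k_2(20) = 5.026 × 1.19^0.969 / 1.18^1.673 = 5.026 × 1.184 / 1.319 = 4.510 d⁻¹.
k_2(22.0) = 4.510 × 1.024^(22.0−20) = 4.510 × 1.049 = 4.729 d⁻¹.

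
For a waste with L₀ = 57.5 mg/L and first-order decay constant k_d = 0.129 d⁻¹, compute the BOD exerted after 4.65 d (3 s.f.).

y ≈ 25.9 mg/L

y_t = L₀(1 − e^(−k_d t)) = 57.5 × (1 − e^(−0.129×4.65))
= 57.5 × (1 − 0.5489) = 57.5 × 0.4511 = 25.94 mg/L.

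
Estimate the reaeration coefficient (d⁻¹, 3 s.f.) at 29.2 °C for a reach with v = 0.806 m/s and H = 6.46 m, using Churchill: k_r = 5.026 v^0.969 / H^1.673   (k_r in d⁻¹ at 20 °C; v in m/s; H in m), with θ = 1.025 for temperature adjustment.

k_r(20) = 5.026 × 0.806^0.969 / 6.46^1.673 = 5.026 × 0.8114 / 22.67 = 0.1799 d⁻¹.
k_r(29.2) = 0.1799 × 1.025^(29.2−20) = 0.1799 × 1.255 = 0.2257 d⁻¹.

k_r ≈ 0.226 d⁻¹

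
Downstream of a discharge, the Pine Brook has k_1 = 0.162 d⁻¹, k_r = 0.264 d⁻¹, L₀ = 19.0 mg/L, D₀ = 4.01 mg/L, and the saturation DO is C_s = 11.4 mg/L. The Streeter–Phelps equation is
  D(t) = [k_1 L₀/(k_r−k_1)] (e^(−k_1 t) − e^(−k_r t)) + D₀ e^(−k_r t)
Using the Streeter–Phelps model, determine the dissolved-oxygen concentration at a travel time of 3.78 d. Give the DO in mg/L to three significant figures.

k_1 L₀/(k_r−k_1) = 0.162×19.0/(0.264−0.162) = 3.078/0.1020 = 30.18 mg/L.
e^(−k_1 t) = e^(−0.162×3.780) = 0.5421; e^(−k_r t) = e^(−0.264×3.780) = 0.3686.
D = 30.18 × (0.5421 − 0.3686) + 4.01 × 0.3686 = 5.233 + 1.478 = 6.712 mg/L.
DO = C_s − D = 11.4 − 6.712 = 4.688 mg/L.

DO ≈ 4.69 mg/L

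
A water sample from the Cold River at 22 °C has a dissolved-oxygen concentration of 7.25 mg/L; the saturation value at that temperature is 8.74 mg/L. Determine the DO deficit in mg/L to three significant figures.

D ≈ 1.49 mg/L

D = C_s − C = 8.74 − 7.25 = 1.49 mg/L.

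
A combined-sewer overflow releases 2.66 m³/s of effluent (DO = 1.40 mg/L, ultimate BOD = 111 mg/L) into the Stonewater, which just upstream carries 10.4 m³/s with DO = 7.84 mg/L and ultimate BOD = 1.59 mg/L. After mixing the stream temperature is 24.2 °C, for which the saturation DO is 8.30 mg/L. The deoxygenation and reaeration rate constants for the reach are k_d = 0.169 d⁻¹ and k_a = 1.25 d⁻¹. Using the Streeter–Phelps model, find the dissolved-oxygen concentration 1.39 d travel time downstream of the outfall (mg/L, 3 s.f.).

DO ≈ 5.69 mg/L

Mixed DO = (10.4×7.84 + 2.66×1.40)/(10.4+2.66) = 85.26/13.06 = 6.528 mg/L.
Mixed L₀ = (10.4×1.59 + 2.66×111)/(13.06) = 311.8/13.06 = 23.87 mg/L.
Initial deficit D₀ = C_s − DO₀ = 8.30 − 6.528 = 1.772 mg/L.
D(1.39) = [0.169×23.87/(1.25−0.169)](e^(−0.169×1.39) − e^(−1.25×1.39)) + 1.772 e^(−1.25×1.39)
= 3.732 × (0.7906 − 0.1760) + 1.772 × 0.1760 = 2.606 mg/L.
DO = 8.30 − 2.606 = 5.694 mg/L.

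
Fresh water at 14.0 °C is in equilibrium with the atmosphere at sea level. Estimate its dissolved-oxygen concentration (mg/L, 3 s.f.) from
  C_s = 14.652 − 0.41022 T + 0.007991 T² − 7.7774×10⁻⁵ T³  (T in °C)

C_s = 14.652 − 0.41022×14.0 + 0.007991×14.0² − 7.7774×10⁻⁵×14.0³ = 10.26 mg/L.

C_s ≈ 10.3 mg/L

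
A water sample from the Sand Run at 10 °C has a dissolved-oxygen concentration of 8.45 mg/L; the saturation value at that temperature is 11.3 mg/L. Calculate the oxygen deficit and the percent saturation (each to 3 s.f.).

D = C_s − C = 11.3 − 8.45 = 2.85 mg/L.
% saturation = 8.45/11.3 × 100 = 74.8 %.

D ≈ 2.85 mg/L; 74.8 % saturation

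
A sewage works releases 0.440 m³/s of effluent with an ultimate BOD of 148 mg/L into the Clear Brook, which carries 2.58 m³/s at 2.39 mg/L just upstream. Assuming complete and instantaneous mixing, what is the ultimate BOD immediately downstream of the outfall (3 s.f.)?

23.6 mg/L

Flow-weighted mixing: C = (Q_r C_r + Q_w C_w)/(Q_r + Q_w)
= (2.58×2.39 + 0.440×148)/(2.58 + 0.440) = 71.29/3.020 = 23.60 mg/L.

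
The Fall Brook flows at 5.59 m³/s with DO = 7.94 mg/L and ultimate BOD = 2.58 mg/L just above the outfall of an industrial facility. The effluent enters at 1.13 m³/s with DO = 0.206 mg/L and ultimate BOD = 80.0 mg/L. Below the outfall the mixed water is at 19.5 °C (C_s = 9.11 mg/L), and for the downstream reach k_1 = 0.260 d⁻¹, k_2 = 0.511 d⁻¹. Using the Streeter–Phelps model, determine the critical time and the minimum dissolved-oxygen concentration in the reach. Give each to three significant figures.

Mixed DO = (5.59×7.94 + 1.13×0.206)/(5.59+1.13) = 44.62/6.720 = 6.639 mg/L.
Mixed L₀ = (5.59×2.58 + 1.13×80.0)/(6.720) = 104.8/6.720 = 15.60 mg/L.
Initial deficit D₀ = C_s − DO₀ = 9.11 − 6.639 = 2.471 mg/L.
t_c = (1/0.2510) ln[(0.511/0.260)(1 − 2.471×0.2510/(0.260×15.60))] = 3.984 × ln(1.665) = 2.031 d.
D_c = (0.260/0.511) × 15.60 × e^(−0.260×2.031) = 0.5088 × 15.60 × 0.5898 = 4.681 mg/L.
Minimum DO = 9.11 − 4.681 = 4.429 mg/L.

t_c ≈ 2.03 d; minimum DO ≈ 4.43 mg/L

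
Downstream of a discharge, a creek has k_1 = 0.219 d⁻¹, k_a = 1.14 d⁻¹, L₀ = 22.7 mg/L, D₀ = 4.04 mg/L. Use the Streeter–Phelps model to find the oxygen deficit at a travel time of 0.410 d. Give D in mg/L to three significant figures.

k_1 L₀/(k_a−k_1) = 0.219×22.7/(1.14−0.219) = 4.971/0.9210 = 5.398 mg/L.
e^(−k_1 t) = e^(−0.219×0.4100) = 0.9141; e^(−k_a t) = e^(−1.14×0.4100) = 0.6266.
D = 5.398 × (0.9141 − 0.6266) + 4.04 × 0.6266 = 1.552 + 2.532 = 4.083 mg/L.

D ≈ 4.08 mg/L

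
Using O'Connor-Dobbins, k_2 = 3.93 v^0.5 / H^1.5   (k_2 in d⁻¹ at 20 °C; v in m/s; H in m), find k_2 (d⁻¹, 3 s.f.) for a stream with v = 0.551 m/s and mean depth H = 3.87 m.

k_2 = 3.93 × 0.551^0.5 / 3.87^1.5 = 3.93 × 0.7423 / 7.613 = 0.3832 d⁻¹.

k_2 ≈ 0.383 d⁻¹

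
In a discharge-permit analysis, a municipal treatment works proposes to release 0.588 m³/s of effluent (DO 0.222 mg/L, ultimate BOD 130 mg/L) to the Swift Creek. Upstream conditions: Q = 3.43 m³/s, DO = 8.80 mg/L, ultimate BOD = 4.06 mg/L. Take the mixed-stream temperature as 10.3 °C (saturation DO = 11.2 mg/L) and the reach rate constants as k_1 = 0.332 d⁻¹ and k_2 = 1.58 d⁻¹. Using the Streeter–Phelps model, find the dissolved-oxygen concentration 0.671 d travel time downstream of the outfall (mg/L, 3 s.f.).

Mixed DO = (3.43×8.80 + 0.588×0.222)/(3.43+0.588) = 30.31/4.018 = 7.545 mg/L.
Mixed L₀ = (3.43×4.06 + 0.588×130)/(4.018) = 90.37/4.018 = 22.49 mg/L.
Initial deficit D₀ = C_s − DO₀ = 11.2 − 7.545 = 3.655 mg/L.
D(0.671) = [0.332×22.49/(1.58−0.332)](e^(−0.332×0.671) − e^(−1.58×0.671)) + 3.655 e^(−1.58×0.671)
= 5.983 × (0.8003 − 0.3464) + 3.655 × 0.3464 = 3.982 mg/L.
DO = 11.2 − 3.982 = 7.218 mg/L.

DO ≈ 7.22 mg/L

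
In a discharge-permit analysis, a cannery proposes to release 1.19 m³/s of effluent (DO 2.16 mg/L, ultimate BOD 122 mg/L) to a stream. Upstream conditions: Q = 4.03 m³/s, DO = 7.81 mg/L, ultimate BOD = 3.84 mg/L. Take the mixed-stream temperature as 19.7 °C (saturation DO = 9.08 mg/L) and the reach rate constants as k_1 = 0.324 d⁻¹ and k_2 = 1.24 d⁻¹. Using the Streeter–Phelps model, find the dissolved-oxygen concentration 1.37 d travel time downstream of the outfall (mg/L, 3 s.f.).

Mixed DO = (4.03×7.81 + 1.19×2.16)/(4.03+1.19) = 34.04/5.220 = 6.522 mg/L.
Mixed L₀ = (4.03×3.84 + 1.19×122)/(5.220) = 160.7/5.220 = 30.78 mg/L.
Initial deficit D₀ = C_s − DO₀ = 9.08 − 6.522 = 2.558 mg/L.
D(1.37) = [0.324×30.78/(1.24−0.324)](e^(−0.324×1.37) − e^(−1.24×1.37)) + 2.558 e^(−1.24×1.37)
= 10.89 × (0.6415 − 0.1829) + 2.558 × 0.1829 = 5.461 mg/L.
DO = 9.08 − 5.461 = 3.619 mg/L.

DO ≈ 3.62 mg/L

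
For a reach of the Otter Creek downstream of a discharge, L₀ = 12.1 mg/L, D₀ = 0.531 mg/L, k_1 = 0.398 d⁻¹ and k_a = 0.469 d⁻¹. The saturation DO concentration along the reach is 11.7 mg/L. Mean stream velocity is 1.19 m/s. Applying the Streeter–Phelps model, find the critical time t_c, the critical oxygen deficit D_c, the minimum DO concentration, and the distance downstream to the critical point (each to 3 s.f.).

t_c ≈ 2.20 d; D_c ≈ 4.28 mg/L; min DO ≈ 7.42 mg/L; x_c ≈ 226 km

t_c = [1/(k_a−k_1)] ln[(k_a/k_1)(1 − D₀(k_a−k_1)/(k_1 L₀))]
= [1/(0.469−0.398)] ln[(0.469/0.398)(1 − 0.531×0.07100/(0.398×12.1))]
= (1/0.07100) ln[1.178 × 0.9922] = 14.08 × ln(1.169) = 14.08 × 0.1563 = 2.201 d.
L(t_c) = L₀ e^(−k_1 t_c) = 12.1 × 0.4164 = 5.038 mg/L, and at the critical point k_a D_c = k_1 L, so D_c = (0.398/0.469) × 5.038 = 4.276 mg/L.
Minimum DO = C_s − D_c = 11.7 − 4.276 = 7.424 mg/L.
x_c = v t_c = 1.19 m/s × 2.201 d × 86400 s/d = 226300 m ≈ 226 km.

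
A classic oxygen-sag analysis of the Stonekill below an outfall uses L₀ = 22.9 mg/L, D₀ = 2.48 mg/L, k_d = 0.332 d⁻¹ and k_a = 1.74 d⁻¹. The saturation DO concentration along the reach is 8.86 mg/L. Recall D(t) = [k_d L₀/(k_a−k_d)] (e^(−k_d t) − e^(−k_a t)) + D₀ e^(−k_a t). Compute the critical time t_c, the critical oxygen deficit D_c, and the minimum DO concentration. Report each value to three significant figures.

At the critical point dD/dt = 0, so k_d L₀ e^(−k_d t) = k_a D. Substituting D(t) from the Streeter–Phelps equation and solving for t gives
t_c = ln[(k_a/k_d)(1 − D₀(k_a−k_d)/(k_d L₀))] / (k_a−k_d).
Here k_a−k_d = 1.408 d⁻¹ and 1 − D₀(k_a−k_d)/(k_d L₀) = 1 − 2.48×1.408/(0.332×22.9) = 0.5407, so
t_c = ln(5.241 × 0.5407) / 1.408 = 1.042 / 1.408 = 0.7398 d.
D_c = (k_d/k_a) L₀ e^(−k_d t_c) = (0.332/1.74) × 22.9 × e^(−0.332×0.7398) = 0.1908 × 22.9 × 0.7822 = 3.418 mg/L.
Minimum DO = C_s − D_c = 8.86 − 3.418 = 5.442 mg/L.

t_c ≈ 0.740 d; D_c ≈ 3.42 mg/L; min DO ≈ 5.44 mg/L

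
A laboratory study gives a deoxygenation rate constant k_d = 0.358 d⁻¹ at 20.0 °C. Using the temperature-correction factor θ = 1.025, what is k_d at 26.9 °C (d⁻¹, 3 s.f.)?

k_d ≈ 0.425 d⁻¹

k_d(T₂) = k_d(T₁) · θ^(T₂−T₁) = 0.358 × 1.025^(26.9−20.0)
= 0.358 × 1.025^6.90 = 0.358 × 1.186 = 0.4245 d⁻¹.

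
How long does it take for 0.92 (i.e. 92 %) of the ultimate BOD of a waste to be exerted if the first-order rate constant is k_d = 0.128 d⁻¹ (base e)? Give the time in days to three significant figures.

y/L₀ = 1 − e^(−k_d t) = 0.92 ⇒ e^(−k_d t) = 0.0800
t = −ln(0.0800) / 0.128 = 2.526 / 0.128 = 19.73 d.

t ≈ 19.7 d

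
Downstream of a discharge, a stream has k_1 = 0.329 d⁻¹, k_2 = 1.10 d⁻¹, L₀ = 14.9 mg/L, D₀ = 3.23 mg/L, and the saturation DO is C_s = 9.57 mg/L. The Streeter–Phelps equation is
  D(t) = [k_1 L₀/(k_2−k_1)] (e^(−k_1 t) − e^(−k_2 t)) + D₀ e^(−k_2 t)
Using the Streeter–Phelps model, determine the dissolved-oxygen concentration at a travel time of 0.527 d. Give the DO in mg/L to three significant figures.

k_1 L₀/(k_2−k_1) = 0.329×14.9/(1.10−0.329) = 4.902/0.7710 = 6.358 mg/L.
e^(−k_1 t) = e^(−0.329×0.5270) = 0.8408; e^(−k_2 t) = e^(−1.10×0.5270) = 0.5601.
D = 6.358 × (0.8408 − 0.5601) + 3.23 × 0.5601 = 1.785 + 1.809 = 3.594 mg/L.
DO = C_s − D = 9.57 − 3.594 = 5.976 mg/L.

DO ≈ 5.98 mg/L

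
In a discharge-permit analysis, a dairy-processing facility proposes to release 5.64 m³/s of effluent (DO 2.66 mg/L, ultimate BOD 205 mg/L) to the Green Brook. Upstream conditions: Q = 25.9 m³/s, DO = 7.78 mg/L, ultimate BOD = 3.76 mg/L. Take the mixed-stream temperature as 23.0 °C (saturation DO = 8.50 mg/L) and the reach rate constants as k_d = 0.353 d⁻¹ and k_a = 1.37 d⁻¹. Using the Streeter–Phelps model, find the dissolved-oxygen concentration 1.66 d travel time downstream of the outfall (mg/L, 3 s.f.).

Mixed DO = (25.9×7.78 + 5.64×2.66)/(25.9+5.64) = 216.5/31.54 = 6.864 mg/L.
Mixed L₀ = (25.9×3.76 + 5.64×205)/(31.54) = 1254/31.54 = 39.75 mg/L.
Initial deficit D₀ = C_s − DO₀ = 8.50 − 6.864 = 1.636 mg/L.
D(1.66) = [0.353×39.75/(1.37−0.353)](e^(−0.353×1.66) − e^(−1.37×1.66)) + 1.636 e^(−1.37×1.66)
= 13.80 × (0.5566 − 0.1029) + 1.636 × 0.1029 = 6.427 mg/L.
DO = 8.50 − 6.427 = 2.073 mg/L.

DO ≈ 2.07 mg/L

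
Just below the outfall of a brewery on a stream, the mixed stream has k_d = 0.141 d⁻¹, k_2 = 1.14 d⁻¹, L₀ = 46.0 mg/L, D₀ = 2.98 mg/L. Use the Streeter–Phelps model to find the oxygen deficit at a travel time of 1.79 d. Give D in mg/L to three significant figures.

D ≈ 4.59 mg/L

k_d L₀/(k_2−k_d) = 0.141×46.0/(1.14−0.141) = 6.486/0.9990 = 6.492 mg/L.
e^(−k_d t) = e^(−0.141×1.790) = 0.7769; e^(−k_2 t) = e^(−1.14×1.790) = 0.1300.
D = 6.492 × (0.7769 − 0.1300) + 2.98 × 0.1300 = 4.201 + 0.3873 = 4.588 mg/L.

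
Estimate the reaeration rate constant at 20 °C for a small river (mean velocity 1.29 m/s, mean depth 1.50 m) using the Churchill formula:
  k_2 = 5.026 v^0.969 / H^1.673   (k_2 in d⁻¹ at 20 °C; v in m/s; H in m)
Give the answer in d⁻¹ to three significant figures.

k_2 = 5.026 × 1.29^0.969 / 1.50^1.673 = 5.026 × 1.280 / 1.971 = 3.264 d⁻¹.

k_2 ≈ 3.26 d⁻¹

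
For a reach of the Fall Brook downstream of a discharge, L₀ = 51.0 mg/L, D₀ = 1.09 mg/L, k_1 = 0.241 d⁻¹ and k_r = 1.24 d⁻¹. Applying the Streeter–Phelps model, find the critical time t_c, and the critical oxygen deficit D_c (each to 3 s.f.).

At the critical point dD/dt = 0, so k_1 L₀ e^(−k_1 t) = k_r D. Substituting D(t) from the Streeter–Phelps equation and solving for t gives
t_c = ln[(k_r/k_1)(1 − D₀(k_r−k_1)/(k_1 L₀))] / (k_r−k_1).
Here k_r−k_1 = 0.9990 d⁻¹ and 1 − D₀(k_r−k_1)/(k_1 L₀) = 1 − 1.09×0.9990/(0.241×51.0) = 0.9114, so
t_c = ln(5.145 × 0.9114) / 0.9990 = 1.545 / 0.9990 = 1.547 d.
D_c = (k_1/k_r) L₀ e^(−k_1 t_c) = (0.241/1.24) × 51.0 × e^(−0.241×1.547) = 0.1944 × 51.0 × 0.6888 = 6.828 mg/L.

t_c ≈ 1.55 d; D_c ≈ 6.83 mg/L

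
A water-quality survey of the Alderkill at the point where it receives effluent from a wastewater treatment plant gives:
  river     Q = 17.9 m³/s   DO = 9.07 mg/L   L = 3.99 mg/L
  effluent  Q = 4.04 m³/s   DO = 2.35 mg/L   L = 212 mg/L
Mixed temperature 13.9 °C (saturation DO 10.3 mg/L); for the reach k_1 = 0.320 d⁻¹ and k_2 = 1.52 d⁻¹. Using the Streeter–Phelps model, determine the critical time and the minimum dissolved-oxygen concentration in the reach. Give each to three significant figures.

Mixed DO = (17.9×9.07 + 4.04×2.35)/(17.9+4.04) = 171.8/21.94 = 7.833 mg/L.
Mixed L₀ = (17.9×3.99 + 4.04×212)/(21.94) = 927.9/21.94 = 42.29 mg/L.
Initial deficit D₀ = C_s − DO₀ = 10.3 − 7.833 = 2.467 mg/L.
t_c = (1/1.200) ln[(1.52/0.320)(1 − 2.467×1.200/(0.320×42.29))] = 0.8333 × ln(3.711) = 1.093 d.
D_c = (0.320/1.52) × 42.29 × e^(−0.320×1.093) = 0.2105 × 42.29 × 0.7049 = 6.276 mg/L.
Minimum DO = 10.3 − 6.276 = 4.024 mg/L.

t_c ≈ 1.09 d; minimum DO ≈ 4.02 mg/L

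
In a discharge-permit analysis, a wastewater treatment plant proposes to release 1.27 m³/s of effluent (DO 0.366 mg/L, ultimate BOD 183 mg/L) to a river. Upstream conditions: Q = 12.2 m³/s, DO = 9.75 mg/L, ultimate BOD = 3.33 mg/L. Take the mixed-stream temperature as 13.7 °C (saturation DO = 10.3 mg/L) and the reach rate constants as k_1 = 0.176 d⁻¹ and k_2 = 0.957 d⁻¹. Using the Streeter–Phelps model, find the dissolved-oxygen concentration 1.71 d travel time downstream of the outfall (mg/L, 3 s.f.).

Mixed DO = (12.2×9.75 + 1.27×0.366)/(12.2+1.27) = 119.4/13.47 = 8.865 mg/L.
Mixed L₀ = (12.2×3.33 + 1.27×183)/(13.47) = 273.0/13.47 = 20.27 mg/L.
Initial deficit D₀ = C_s − DO₀ = 10.3 − 8.865 = 1.435 mg/L.
D(1.71) = [0.176×20.27/(0.957−0.176)](e^(−0.176×1.71) − e^(−0.957×1.71)) + 1.435 e^(−0.957×1.71)
= 4.568 × (0.7401 − 0.1947) + 1.435 × 0.1947 = 2.771 mg/L.
DO = 10.3 − 2.771 = 7.529 mg/L.

DO ≈ 7.53 mg/L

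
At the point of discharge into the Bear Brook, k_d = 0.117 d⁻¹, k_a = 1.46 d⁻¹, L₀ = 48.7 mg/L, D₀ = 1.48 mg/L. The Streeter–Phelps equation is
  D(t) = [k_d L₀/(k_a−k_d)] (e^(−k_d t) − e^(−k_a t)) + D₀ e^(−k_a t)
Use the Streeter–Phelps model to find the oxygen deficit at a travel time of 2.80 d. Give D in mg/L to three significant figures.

k_d L₀/(k_a−k_d) = 0.117×48.7/(1.46−0.117) = 5.698/1.343 = 4.243 mg/L.
e^(−k_d t) = e^(−0.117×2.800) = 0.7207; e^(−k_a t) = e^(−1.46×2.800) = 0.01677.
D = 4.243 × (0.7207 − 0.01677) + 1.48 × 0.01677 = 2.986 + 0.02482 = 3.011 mg/L.

D ≈ 3.01 mg/L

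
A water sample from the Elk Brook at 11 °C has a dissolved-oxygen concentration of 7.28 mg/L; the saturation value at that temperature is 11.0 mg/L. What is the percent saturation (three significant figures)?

66.2 % saturation

% saturation = C/C_s × 100 = 7.28/11.0 × 100 = 66.2 %.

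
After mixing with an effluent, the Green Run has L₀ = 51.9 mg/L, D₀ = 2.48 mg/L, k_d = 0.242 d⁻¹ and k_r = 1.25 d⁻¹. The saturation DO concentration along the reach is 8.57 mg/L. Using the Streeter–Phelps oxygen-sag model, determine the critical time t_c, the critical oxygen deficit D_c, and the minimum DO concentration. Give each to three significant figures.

t_c = [1/(k_r−k_d)] ln[(k_r/k_d)(1 − D₀(k_r−k_d)/(k_d L₀))]
= [1/(1.25−0.242)] ln[(1.25/0.242)(1 − 2.48×1.008/(0.242×51.9))]
= (1/1.008) ln[5.165 × 0.8010] = 0.9921 × ln(4.137) = 0.9921 × 1.420 = 1.409 d.
L(t_c) = L₀ e^(−k_d t_c) = 51.9 × 0.7111 = 36.91 mg/L, and at the critical point k_r D_c = k_d L, so D_c = (0.242/1.25) × 36.91 = 7.145 mg/L.
Minimum DO = C_s − D_c = 8.57 − 7.145 = 1.425 mg/L.

t_c ≈ 1.41 d; D_c ≈ 7.15 mg/L; min DO ≈ 1.42 mg/L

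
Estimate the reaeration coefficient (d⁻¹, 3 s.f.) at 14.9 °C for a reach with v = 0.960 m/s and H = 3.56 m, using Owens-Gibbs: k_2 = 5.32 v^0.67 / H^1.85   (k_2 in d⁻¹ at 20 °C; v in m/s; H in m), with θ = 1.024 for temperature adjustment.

k_2(20) = 5.32 × 0.960^0.67 / 3.56^1.85 = 5.32 × 0.9730 / 10.48 = 0.4941 d⁻¹.
k_2(14.9) = 0.4941 × 1.024^(14.9−20) = 0.4941 × 0.8861 = 0.4378 d⁻¹.

k_2 ≈ 0.438 d⁻¹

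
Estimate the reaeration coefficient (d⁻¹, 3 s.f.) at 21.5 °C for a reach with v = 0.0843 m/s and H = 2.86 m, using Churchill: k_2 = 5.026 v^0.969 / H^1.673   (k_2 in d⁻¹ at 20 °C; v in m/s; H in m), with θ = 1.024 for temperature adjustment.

k_2 ≈ 0.0817 d⁻¹

k_2(20) = 5.026 × 0.0843^0.969 / 2.86^1.673 = 5.026 × 0.09102 / 5.801 = 0.07886 d⁻¹.
k_2(21.5) = 0.07886 × 1.024^(21.5−20) = 0.07886 × 1.036 = 0.08171 d⁻¹.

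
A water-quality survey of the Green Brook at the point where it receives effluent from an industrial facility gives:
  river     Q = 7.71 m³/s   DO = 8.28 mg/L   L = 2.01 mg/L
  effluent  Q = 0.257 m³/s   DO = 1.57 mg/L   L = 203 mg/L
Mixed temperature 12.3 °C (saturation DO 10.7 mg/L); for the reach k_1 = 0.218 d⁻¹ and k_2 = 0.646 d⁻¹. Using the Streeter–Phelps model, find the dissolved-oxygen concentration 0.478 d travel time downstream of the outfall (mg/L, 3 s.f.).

DO ≈ 8.04 mg/L

Mixed DO = (7.71×8.28 + 0.257×1.57)/(7.71+0.257) = 64.24/7.967 = 8.064 mg/L.
Mixed L₀ = (7.71×2.01 + 0.257×203)/(7.967) = 67.67/7.967 = 8.494 mg/L.
Initial deficit D₀ = C_s − DO₀ = 10.7 − 8.064 = 2.636 mg/L.
D(0.478) = [0.218×8.494/(0.646−0.218)](e^(−0.218×0.478) − e^(−0.646×0.478)) + 2.636 e^(−0.646×0.478)
= 4.326 × (0.9010 − 0.7343) + 2.636 × 0.7343 = 2.657 mg/L.
DO = 10.7 − 2.657 = 8.043 mg/L.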